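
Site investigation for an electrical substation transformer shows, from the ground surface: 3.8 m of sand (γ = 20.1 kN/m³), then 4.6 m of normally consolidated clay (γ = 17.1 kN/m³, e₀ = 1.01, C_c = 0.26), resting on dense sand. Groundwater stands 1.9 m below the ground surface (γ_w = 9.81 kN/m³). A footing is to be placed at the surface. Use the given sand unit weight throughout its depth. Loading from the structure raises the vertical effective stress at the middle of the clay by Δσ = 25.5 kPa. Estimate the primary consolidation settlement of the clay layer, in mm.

Mid-depth of clay below the ground surface: z = 3.8 + 4.6/2 = 6.1 m.
Total vertical stress at mid-clay: σ_v = 20.1×3.8 + 17.1×2.3 = 115.71 kPa.
Pore pressure: u = 9.81×(6.1 − 1.9) = 41.202 kPa.
Initial effective stress: σ'_0 = σ_v − u = 115.71 − 41.202 = 74.508 kPa.
Final effective stress: σ'_f = σ'_0 + Δσ = 74.508 + 25.5 = 100.01 kPa.
Normally consolidated clay, so the full stress increment lies on the virgin compression line:
S_c = C_c·H/(1+e₀)·log₁₀(σ'_f/σ'_0) = 0.26×4.6/(1+1.01)×log₁₀(100.01/74.508)
    = 0.59502 × 0.12784 = 0.07607 m

S_c ≈ 76.1 mm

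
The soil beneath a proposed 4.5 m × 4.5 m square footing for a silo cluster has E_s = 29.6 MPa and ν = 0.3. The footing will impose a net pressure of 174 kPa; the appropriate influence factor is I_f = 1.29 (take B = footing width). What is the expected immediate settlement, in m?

Immediate (elastic) settlement: S_e = q·B·(1−ν²)/E_s · I_f.
E_s = 29.6 MPa = 29600 kPa.
S_e = 174 × 4.5 × (1 − 0.3²) / 29600 × 1.29
    = 174 × 4.5 × 0.91 / 29600 × 1.29
    = 0.03105 m

S_e ≈ 0.0311 m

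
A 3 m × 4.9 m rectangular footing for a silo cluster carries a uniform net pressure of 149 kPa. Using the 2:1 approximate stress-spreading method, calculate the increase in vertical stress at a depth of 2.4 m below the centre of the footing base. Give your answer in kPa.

By the 2:1 method the load spreads at 1 horizontal : 2 vertical, so at depth z the loaded area has grown by z in each plan dimension:
Δσ = qBL/((B+z)(L+z)) = 149×3×4.9/((3+2.4)(4.9+2.4)) = 55.563 kPa

Δσ_z ≈ 55.6 kPa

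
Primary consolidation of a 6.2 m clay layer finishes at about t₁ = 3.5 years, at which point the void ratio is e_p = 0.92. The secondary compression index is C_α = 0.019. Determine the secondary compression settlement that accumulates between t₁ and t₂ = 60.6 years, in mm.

S_s ≈ 76 mm

Secondary compression: S_s = C_α·H/(1+e_p)·log₁₀(t₂/t₁)
S_s = 0.019×6.2/(1+0.92)×log₁₀(60.6/3.5)
    = 0.06135 × 1.238 = 0.07598 m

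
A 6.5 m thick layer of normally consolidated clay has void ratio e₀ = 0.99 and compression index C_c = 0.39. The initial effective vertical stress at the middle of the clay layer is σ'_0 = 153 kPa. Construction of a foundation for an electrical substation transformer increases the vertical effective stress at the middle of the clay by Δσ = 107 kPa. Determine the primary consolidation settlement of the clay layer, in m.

Final effective stress: σ'_f = σ'_0 + Δσ = 153 + 107 = 260 kPa.
Normally consolidated clay, so the full stress increment lies on the virgin compression line:
S_c = C_c·H/(1+e₀)·log₁₀(σ'_f/σ'_0) = 0.39×6.5/(1+0.99)×log₁₀(260/153)
    = 1.2739 × 0.23028 = 0.2934 m

S_c ≈ 0.293 m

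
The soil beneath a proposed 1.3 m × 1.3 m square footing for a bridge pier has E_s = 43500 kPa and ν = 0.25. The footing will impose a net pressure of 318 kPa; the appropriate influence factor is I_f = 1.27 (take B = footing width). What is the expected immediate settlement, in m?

S_e ≈ 0.0113 m

Immediate (elastic) settlement: S_e = q·B·(1−ν²)/E_s · I_f.
S_e = 318 × 1.3 × (1 − 0.25²) / 43500 × 1.27
    = 318 × 1.3 × 0.9375 / 43500 × 1.27
    = 0.01132 m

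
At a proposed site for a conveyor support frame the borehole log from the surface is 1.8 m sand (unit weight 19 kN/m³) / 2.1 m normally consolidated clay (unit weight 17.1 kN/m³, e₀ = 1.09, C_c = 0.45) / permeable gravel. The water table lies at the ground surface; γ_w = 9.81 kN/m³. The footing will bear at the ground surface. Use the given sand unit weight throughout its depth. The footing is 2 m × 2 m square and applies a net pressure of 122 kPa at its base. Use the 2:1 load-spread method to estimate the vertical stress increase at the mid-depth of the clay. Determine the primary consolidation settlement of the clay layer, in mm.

S_c ≈ 122 mm

Mid-depth of clay below the ground surface: z = 1.8 + 2.1/2 = 2.85 m.
Total vertical stress at mid-clay: σ_v = 19×1.8 + 17.1×1.05 = 52.155 kPa.
Pore pressure: u = 9.81×(2.85 − 0) = 27.959 kPa.
Initial effective stress: σ'_0 = σ_v − u = 52.155 − 27.959 = 24.196 kPa.
Stress increase at mid-clay by the 2:1 spreading method:
Δσ = qBL/((B+z)(L+z)) = 122×2×2/((2+2.85)(2+2.85)) = 20.746 kPa
Final effective stress: σ'_f = σ'_0 + Δσ = 24.196 + 20.746 = 44.942 kPa.
Normally consolidated clay, so the full stress increment lies on the virgin compression line:
S_c = C_c·H/(1+e₀)·log₁₀(σ'_f/σ'_0) = 0.45×2.1/(1+1.09)×log₁₀(44.942/24.196)
    = 0.45215 × 0.26891 = 0.1216 m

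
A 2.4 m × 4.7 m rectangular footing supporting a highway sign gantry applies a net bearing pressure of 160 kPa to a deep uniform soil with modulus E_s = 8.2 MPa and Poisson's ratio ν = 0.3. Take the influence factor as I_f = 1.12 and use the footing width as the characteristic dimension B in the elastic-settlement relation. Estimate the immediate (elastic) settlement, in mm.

Immediate (elastic) settlement: S_e = q·B·(1−ν²)/E_s · I_f.
E_s = 8.2 MPa = 8200 kPa.
S_e = 160 × 2.4 × (1 − 0.3²) / 8200 × 1.12
    = 160 × 2.4 × 0.91 / 8200 × 1.12
    = 0.04773 m = 47.73 mm

S_e ≈ 47.7 mm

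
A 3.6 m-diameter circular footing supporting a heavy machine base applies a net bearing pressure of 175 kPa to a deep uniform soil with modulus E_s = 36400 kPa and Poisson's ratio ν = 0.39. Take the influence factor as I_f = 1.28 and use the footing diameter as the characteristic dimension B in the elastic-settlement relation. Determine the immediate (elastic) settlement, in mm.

S_e ≈ 18.8 mm

Immediate (elastic) settlement: S_e = q·B·(1−ν²)/E_s · I_f.
S_e = 175 × 3.6 × (1 − 0.39²) / 36400 × 1.28
    = 175 × 3.6 × 0.8479 / 36400 × 1.28
    = 0.01878 m = 18.78 mm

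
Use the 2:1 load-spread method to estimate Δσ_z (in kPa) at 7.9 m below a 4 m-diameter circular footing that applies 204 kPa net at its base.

By the 2:1 method the load spreads at 1 horizontal : 2 vertical, so at depth z the loaded area has grown by z in each plan dimension:
Δσ ≈ qD²/(D+z)² = 204×4²/(4+7.9)² = 23.049 kPa

Δσ_z ≈ 23 kPa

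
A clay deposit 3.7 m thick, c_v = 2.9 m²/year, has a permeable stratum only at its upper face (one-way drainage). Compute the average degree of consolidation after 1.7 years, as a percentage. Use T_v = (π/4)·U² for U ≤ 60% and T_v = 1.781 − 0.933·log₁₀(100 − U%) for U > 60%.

U ≈ 66.7 %

Drainage path length: H_d = H = 3.7 m (single drainage).
T_v = c_v·t/H_d² = 2.9×1.7/3.7² = 0.36012.
T_v = 0.36012 corresponds to the U > 60% branch:
U = 1 − 10^((1.781 − T_v)/0.933)/100 = 0.6666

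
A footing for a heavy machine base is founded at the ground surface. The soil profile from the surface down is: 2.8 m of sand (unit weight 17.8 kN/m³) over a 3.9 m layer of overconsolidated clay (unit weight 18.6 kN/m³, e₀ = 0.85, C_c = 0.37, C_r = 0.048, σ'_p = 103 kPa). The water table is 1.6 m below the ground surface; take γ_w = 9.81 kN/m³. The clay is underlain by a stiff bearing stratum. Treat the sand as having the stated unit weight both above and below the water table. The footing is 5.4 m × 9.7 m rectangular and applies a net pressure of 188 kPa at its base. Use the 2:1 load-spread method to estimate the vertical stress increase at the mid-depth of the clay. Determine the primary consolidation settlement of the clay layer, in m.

Mid-depth of clay below the ground surface: z = 2.8 + 3.9/2 = 4.75 m.
Total vertical stress at mid-clay: σ_v = 17.8×2.8 + 18.6×1.95 = 86.11 kPa.
Pore pressure: u = 9.81×(4.75 − 1.6) = 30.902 kPa.
Initial effective stress: σ'_0 = σ_v − u = 86.11 − 30.902 = 55.208 kPa.
Stress increase at mid-clay by the 2:1 spreading method:
Δσ = qBL/((B+z)(L+z)) = 188×5.4×9.7/((5.4+4.75)(9.7+4.75)) = 67.141 kPa
Final effective stress: σ'_f = 55.208 + 67.141 = 122.35 kPa.
σ'_f = 122.35 > σ'_p = 103 kPa, so the stress path crosses the preconsolidation pressure — recompression up to σ'_p, then virgin compression beyond:
S_c = H/(1+e₀)·[C_r·log₁₀(σ'_p/σ'_0) + C_c·log₁₀(σ'_f/σ'_p)]
    = 3.9/1.85 × [0.048×log₁₀(103/55.208) + 0.37×log₁₀(122.35/103)]
    = 2.1081 × [0.013 + 0.027664] = 0.08572 m

S_c ≈ 0.0857 m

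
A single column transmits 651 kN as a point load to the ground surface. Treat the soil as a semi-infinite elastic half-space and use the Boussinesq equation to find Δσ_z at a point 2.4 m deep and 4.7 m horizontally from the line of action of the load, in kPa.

Δσ_z ≈ 1.05 kPa

Boussinesq vertical stress below a point load on an elastic half-space:
Δσ_z = 3P/(2πz²) · [1 + (r/z)²]^(−5/2)
r/z = 4.7/2.4 = 1.9583; [1+(r/z)²]^(−5/2) = 0.019453.
Δσ_z = 3×651/(2π×2.4²) × 0.019453 = 53.963 × 0.019453 = 1.05 kPa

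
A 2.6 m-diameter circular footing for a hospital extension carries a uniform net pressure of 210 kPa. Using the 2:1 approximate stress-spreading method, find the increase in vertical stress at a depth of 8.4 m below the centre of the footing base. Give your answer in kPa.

By the 2:1 method the load spreads at 1 horizontal : 2 vertical, so at depth z the loaded area has grown by z in each plan dimension:
Δσ ≈ qD²/(D+z)² = 210×2.6²/(2.6+8.4)² = 11.732 kPa

Δσ_z ≈ 11.7 kPa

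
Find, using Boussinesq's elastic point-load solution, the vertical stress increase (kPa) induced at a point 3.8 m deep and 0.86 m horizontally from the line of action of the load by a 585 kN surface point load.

Boussinesq vertical stress below a point load on an elastic half-space:
Δσ_z = 3P/(2πz²) · [1 + (r/z)²]^(−5/2)
r/z = 0.86/3.8 = 0.22632; [1+(r/z)²]^(−5/2) = 0.88261.
Δσ_z = 3×585/(2π×3.8²) × 0.88261 = 19.343 × 0.88261 = 17.07 kPa

Δσ_z ≈ 17.1 kPa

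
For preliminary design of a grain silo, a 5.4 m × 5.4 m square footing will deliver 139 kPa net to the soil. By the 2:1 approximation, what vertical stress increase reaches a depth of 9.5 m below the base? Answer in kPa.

Δσ_z ≈ 18.3 kPa

By the 2:1 method the load spreads at 1 horizontal : 2 vertical, so at depth z the loaded area has grown by z in each plan dimension:
Δσ = qBL/((B+z)(L+z)) = 139×5.4×5.4/((5.4+9.5)(5.4+9.5)) = 18.257 kPa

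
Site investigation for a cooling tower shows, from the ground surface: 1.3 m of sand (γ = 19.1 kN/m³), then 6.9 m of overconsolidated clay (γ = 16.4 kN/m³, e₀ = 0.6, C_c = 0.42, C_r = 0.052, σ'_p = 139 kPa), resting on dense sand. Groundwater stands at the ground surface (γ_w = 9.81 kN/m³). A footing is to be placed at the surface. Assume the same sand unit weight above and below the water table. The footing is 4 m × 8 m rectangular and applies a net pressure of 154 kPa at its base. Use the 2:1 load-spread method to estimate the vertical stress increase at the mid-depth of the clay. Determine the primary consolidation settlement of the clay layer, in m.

S_c ≈ 0.0798 m

Mid-depth of clay below the ground surface: z = 1.3 + 6.9/2 = 4.75 m.
Total vertical stress at mid-clay: σ_v = 19.1×1.3 + 16.4×3.45 = 81.41 kPa.
Pore pressure: u = 9.81×(4.75 − 0) = 46.598 kPa.
Initial effective stress: σ'_0 = σ_v − u = 81.41 − 46.598 = 34.812 kPa.
Stress increase at mid-clay by the 2:1 spreading method:
Δσ = qBL/((B+z)(L+z)) = 154×4×8/((4+4.75)(8+4.75)) = 44.173 kPa
Final effective stress: σ'_f = 34.812 + 44.173 = 78.985 kPa.
σ'_f = 78.985 ≤ σ'_p = 139 kPa, so the clay remains overconsolidated and only the recompression index applies:
S_c = C_r·H/(1+e₀)·log₁₀(σ'_f/σ'_0) = 0.052×6.9/1.6×log₁₀(78.985/34.812)
    = 0.22425 × 0.35582 = 0.07979 m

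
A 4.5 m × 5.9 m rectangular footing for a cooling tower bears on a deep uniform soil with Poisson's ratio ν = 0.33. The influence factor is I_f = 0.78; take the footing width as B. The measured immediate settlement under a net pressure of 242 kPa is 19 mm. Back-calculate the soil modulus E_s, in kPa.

S_e = q·B·(1−ν²)/E_s · I_f  ⇒  E_s = q·B·(1−ν²)·I_f / S_e.
E_s = 242 × 4.5 × 0.8911 × 0.78 / 0.019 = 39840 kPa

E_s ≈ 39800 kPa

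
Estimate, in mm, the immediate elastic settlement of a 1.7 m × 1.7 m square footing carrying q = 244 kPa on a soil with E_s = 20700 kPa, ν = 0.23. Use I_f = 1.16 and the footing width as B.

S_e ≈ 22 mm

Immediate (elastic) settlement: S_e = q·B·(1−ν²)/E_s · I_f.
S_e = 244 × 1.7 × (1 − 0.23²) / 20700 × 1.16
    = 244 × 1.7 × 0.9471 / 20700 × 1.16
    = 0.02202 m = 22.02 mm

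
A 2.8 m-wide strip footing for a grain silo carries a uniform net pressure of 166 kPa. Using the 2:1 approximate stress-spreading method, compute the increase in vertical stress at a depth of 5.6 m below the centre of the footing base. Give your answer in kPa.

By the 2:1 method the load spreads at 1 horizontal : 2 vertical, so at depth z the loaded area has grown by z in each plan dimension:
Δσ = qB/(B+z) = 166×2.8/(2.8+5.6) = 55.333 kPa

Δσ_z ≈ 55.3 kPa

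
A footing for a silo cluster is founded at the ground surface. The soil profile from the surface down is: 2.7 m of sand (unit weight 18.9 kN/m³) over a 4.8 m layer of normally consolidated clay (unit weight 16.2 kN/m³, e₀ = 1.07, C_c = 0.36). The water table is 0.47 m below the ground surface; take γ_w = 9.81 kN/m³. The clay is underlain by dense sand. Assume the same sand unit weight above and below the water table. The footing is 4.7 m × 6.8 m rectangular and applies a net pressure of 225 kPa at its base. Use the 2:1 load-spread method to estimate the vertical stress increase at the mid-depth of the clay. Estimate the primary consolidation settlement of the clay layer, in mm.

S_c ≈ 315 mm

Mid-depth of clay below the ground surface: z = 2.7 + 4.8/2 = 5.1 m.
Total vertical stress at mid-clay: σ_v = 18.9×2.7 + 16.2×2.4 = 89.91 kPa.
Pore pressure: u = 9.81×(5.1 − 0.47) = 45.42 kPa.
Initial effective stress: σ'_0 = σ_v − u = 89.91 − 45.42 = 44.49 kPa.
Stress increase at mid-clay by the 2:1 spreading method:
Δσ = qBL/((B+z)(L+z)) = 225×4.7×6.8/((4.7+5.1)(6.8+5.1)) = 61.662 kPa
Final effective stress: σ'_f = σ'_0 + Δσ = 44.49 + 61.662 = 106.15 kPa.
Normally consolidated clay, so the full stress increment lies on the virgin compression line:
S_c = C_c·H/(1+e₀)·log₁₀(σ'_f/σ'_0) = 0.36×4.8/(1+1.07)×log₁₀(106.15/44.49)
    = 0.83478 × 0.37766 = 0.3153 m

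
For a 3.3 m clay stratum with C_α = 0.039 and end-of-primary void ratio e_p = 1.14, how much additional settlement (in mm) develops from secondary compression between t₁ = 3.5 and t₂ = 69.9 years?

S_s ≈ 78.2 mm

Secondary compression: S_s = C_α·H/(1+e_p)·log₁₀(t₂/t₁)
S_s = 0.039×3.3/(1+1.14)×log₁₀(69.9/3.5)
    = 0.06014 × 1.3 = 0.07821 m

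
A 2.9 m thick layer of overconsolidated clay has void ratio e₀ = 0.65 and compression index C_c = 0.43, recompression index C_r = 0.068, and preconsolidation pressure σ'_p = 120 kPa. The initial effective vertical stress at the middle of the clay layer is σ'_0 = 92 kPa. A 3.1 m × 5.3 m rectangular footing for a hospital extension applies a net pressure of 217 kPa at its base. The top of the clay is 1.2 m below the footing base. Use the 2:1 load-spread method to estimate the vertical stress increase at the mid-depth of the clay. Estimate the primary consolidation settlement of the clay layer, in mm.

Mid-depth of clay below the footing base: z = 1.2 + 2.9/2 = 2.65 m.
Stress increase at mid-clay by the 2:1 spreading method:
Δσ = qBL/((B+z)(L+z)) = 217×3.1×5.3/((3.1+2.65)(5.3+2.65)) = 77.994 kPa
Final effective stress: σ'_f = 92 + 77.994 = 169.99 kPa.
σ'_f = 169.99 > σ'_p = 120 kPa, so the stress path crosses the preconsolidation pressure — recompression up to σ'_p, then virgin compression beyond:
S_c = H/(1+e₀)·[C_r·log₁₀(σ'_p/σ'_0) + C_c·log₁₀(σ'_f/σ'_p)]
    = 2.9/1.65 × [0.068×log₁₀(120/92) + 0.43×log₁₀(169.99/120)]
    = 1.7576 × [0.0078468 + 0.065034] = 0.1281 m

S_c ≈ 128 mm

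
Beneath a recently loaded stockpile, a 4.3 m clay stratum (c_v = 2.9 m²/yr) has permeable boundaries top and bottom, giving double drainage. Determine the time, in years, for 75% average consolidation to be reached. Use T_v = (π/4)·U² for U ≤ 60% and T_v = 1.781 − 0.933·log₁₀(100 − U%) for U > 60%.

Drainage path length: H_d = H/2 = 2.15 m (double drainage).
U > 60%: T_v = 1.781 − 0.933·log₁₀(100 − 75) = 0.47672.
t = T_v·H_d²/c_v = 0.47672×2.15²/2.9 = 0.7599 years.

t ≈ 0.76 years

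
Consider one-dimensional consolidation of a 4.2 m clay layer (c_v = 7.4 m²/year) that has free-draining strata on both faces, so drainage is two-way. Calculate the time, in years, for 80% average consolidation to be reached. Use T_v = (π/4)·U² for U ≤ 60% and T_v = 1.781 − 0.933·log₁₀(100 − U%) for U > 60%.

Drainage path length: H_d = H/2 = 2.1 m (double drainage).
U > 60%: T_v = 1.781 − 0.933·log₁₀(100 − 80) = 0.56714.
t = T_v·H_d²/c_v = 0.56714×2.1²/7.4 = 0.338 years.

t ≈ 0.338 years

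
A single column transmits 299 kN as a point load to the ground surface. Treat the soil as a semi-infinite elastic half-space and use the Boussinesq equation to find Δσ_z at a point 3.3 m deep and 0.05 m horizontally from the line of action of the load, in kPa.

Boussinesq vertical stress below a point load on an elastic half-space:
Δσ_z = 3P/(2πz²) · [1 + (r/z)²]^(−5/2)
r/z = 0.05/3.3 = 0.015152; [1+(r/z)²]^(−5/2) = 0.99943.
Δσ_z = 3×299/(2π×3.3²) × 0.99943 = 13.109 × 0.99943 = 13.1 kPa

Δσ_z ≈ 13.1 kPa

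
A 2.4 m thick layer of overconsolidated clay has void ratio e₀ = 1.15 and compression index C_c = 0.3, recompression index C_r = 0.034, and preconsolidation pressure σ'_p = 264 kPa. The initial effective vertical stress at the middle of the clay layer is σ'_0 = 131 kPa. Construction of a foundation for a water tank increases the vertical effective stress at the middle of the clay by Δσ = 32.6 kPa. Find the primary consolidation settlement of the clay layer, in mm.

S_c ≈ 3.66 mm

Final effective stress: σ'_f = 131 + 32.6 = 163.6 kPa.
σ'_f = 163.6 ≤ σ'_p = 264 kPa, so the clay remains overconsolidated and only the recompression index applies:
S_c = C_r·H/(1+e₀)·log₁₀(σ'_f/σ'_0) = 0.034×2.4/2.15×log₁₀(163.6/131)
    = 0.037954 × 0.096512 = 0.003663 m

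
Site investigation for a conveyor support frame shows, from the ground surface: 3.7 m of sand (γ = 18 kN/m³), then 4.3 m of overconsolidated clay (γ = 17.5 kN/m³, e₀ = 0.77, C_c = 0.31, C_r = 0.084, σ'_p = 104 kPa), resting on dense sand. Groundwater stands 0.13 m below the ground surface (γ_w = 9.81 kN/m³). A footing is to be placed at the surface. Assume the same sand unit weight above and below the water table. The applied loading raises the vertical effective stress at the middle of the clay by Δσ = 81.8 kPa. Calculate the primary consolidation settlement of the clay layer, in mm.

S_c ≈ 141 mm

Mid-depth of clay below the ground surface: z = 3.7 + 4.3/2 = 5.85 m.
Total vertical stress at mid-clay: σ_v = 18×3.7 + 17.5×2.15 = 104.23 kPa.
Pore pressure: u = 9.81×(5.85 − 0.13) = 56.113 kPa.
Initial effective stress: σ'_0 = σ_v − u = 104.23 − 56.113 = 48.117 kPa.
Final effective stress: σ'_f = 48.117 + 81.8 = 129.92 kPa.
σ'_f = 129.92 > σ'_p = 104 kPa, so the stress path crosses the preconsolidation pressure — recompression up to σ'_p, then virgin compression beyond:
S_c = H/(1+e₀)·[C_r·log₁₀(σ'_p/σ'_0) + C_c·log₁₀(σ'_f/σ'_p)]
    = 4.3/1.77 × [0.084×log₁₀(104/48.117) + 0.31×log₁₀(129.92/104)]
    = 2.4294 × [0.028118 + 0.029959] = 0.1411 m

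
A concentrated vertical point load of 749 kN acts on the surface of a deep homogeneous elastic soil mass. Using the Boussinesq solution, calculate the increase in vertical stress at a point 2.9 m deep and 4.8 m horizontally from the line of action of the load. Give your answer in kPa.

Δσ_z ≈ 1.57 kPa

Boussinesq vertical stress below a point load on an elastic half-space:
Δσ_z = 3P/(2πz²) · [1 + (r/z)²]^(−5/2)
r/z = 4.8/2.9 = 1.6552; [1+(r/z)²]^(−5/2) = 0.036978.
Δσ_z = 3×749/(2π×2.9²) × 0.036978 = 42.523 × 0.036978 = 1.572 kPa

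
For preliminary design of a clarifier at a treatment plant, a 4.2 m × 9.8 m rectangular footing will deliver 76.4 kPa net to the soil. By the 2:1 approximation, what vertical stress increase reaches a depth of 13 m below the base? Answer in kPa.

Δσ_z ≈ 8.02 kPa

By the 2:1 method the load spreads at 1 horizontal : 2 vertical, so at depth z the loaded area has grown by z in each plan dimension:
Δσ = qBL/((B+z)(L+z)) = 76.4×4.2×9.8/((4.2+13)(9.8+13)) = 8.0187 kPa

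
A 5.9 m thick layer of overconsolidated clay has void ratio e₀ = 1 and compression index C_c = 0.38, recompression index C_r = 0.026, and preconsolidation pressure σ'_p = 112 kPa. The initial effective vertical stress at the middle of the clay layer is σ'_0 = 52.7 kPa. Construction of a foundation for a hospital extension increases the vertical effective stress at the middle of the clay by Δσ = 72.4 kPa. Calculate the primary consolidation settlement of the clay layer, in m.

Final effective stress: σ'_f = 52.7 + 72.4 = 125.1 kPa.
σ'_f = 125.1 > σ'_p = 112 kPa, so the stress path crosses the preconsolidation pressure — recompression up to σ'_p, then virgin compression beyond:
S_c = H/(1+e₀)·[C_r·log₁₀(σ'_p/σ'_0) + C_c·log₁₀(σ'_f/σ'_p)]
    = 5.9/2 × [0.026×log₁₀(112/52.7) + 0.38×log₁₀(125.1/112)]
    = 2.95 × [0.0085126 + 0.018255] = 0.07896 m

S_c ≈ 0.079 m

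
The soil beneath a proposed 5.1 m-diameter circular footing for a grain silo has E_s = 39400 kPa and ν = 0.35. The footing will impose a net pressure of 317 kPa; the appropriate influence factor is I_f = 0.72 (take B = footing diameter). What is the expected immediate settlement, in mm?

Immediate (elastic) settlement: S_e = q·B·(1−ν²)/E_s · I_f.
S_e = 317 × 5.1 × (1 − 0.35²) / 39400 × 0.72
    = 317 × 5.1 × 0.8775 / 39400 × 0.72
    = 0.02592 m = 25.92 mm

S_e ≈ 25.9 mm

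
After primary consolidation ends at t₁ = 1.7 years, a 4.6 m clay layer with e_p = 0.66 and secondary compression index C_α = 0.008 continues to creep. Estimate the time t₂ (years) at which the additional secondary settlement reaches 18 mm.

t₂ ≈ 11 years

S_s = C_α·H/(1+e_p)·log₁₀(t₂/t₁) ⇒ log₁₀(t₂/t₁) = S_s·(1+e_p)/(C_α·H).
log₁₀(t₂/t₁) = 0.018 × (1+0.66) / (0.008×4.6) = 0.812
t₂ = t₁ × 10^0.812 = 1.7 × 6.486 = 11.03 years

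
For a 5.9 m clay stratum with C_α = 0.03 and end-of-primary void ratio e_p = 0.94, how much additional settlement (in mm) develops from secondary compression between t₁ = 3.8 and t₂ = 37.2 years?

Secondary compression: S_s = C_α·H/(1+e_p)·log₁₀(t₂/t₁)
S_s = 0.03×5.9/(1+0.94)×log₁₀(37.2/3.8)
    = 0.09124 × 0.9908 = 0.09039 m

S_s ≈ 90.4 mm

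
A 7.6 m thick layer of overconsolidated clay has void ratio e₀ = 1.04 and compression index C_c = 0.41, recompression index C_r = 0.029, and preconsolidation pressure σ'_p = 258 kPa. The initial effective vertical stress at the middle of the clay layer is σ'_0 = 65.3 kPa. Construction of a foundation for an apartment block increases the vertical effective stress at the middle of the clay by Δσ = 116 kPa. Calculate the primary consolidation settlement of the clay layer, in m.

Final effective stress: σ'_f = 65.3 + 116 = 181.3 kPa.
σ'_f = 181.3 ≤ σ'_p = 258 kPa, so the clay remains overconsolidated and only the recompression index applies:
S_c = C_r·H/(1+e₀)·log₁₀(σ'_f/σ'_0) = 0.029×7.6/2.04×log₁₀(181.3/65.3)
    = 0.10804 × 0.44348 = 0.04791 m

S_c ≈ 0.0479 m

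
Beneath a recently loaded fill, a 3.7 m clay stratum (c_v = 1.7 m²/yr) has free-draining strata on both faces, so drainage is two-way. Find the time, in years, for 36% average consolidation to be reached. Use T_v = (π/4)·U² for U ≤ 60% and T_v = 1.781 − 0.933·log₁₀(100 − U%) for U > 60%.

Drainage path length: H_d = H/2 = 1.85 m (double drainage).
U ≤ 60%: T_v = (π/4)·U² = (π/4)×0.36² = 0.10179.
t = T_v·H_d²/c_v = 0.10179×1.85²/1.7 = 0.2049 years.

t ≈ 0.205 years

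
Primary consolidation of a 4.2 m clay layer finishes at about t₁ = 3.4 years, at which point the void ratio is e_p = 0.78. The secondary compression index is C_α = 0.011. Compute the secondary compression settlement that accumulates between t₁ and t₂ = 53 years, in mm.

S_s ≈ 31 mm

Secondary compression: S_s = C_α·H/(1+e_p)·log₁₀(t₂/t₁)
S_s = 0.011×4.2/(1+0.78)×log₁₀(53/3.4)
    = 0.02596 × 1.193 = 0.03096 m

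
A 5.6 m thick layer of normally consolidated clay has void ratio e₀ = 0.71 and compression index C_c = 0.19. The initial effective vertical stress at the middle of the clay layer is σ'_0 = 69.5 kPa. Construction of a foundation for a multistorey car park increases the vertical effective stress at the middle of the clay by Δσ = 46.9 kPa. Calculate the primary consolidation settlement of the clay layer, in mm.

S_c ≈ 139 mm

Final effective stress: σ'_f = σ'_0 + Δσ = 69.5 + 46.9 = 116.4 kPa.
Normally consolidated clay, so the full stress increment lies on the virgin compression line:
S_c = C_c·H/(1+e₀)·log₁₀(σ'_f/σ'_0) = 0.19×5.6/(1+0.71)×log₁₀(116.4/69.5)
    = 0.62222 × 0.22397 = 0.1394 m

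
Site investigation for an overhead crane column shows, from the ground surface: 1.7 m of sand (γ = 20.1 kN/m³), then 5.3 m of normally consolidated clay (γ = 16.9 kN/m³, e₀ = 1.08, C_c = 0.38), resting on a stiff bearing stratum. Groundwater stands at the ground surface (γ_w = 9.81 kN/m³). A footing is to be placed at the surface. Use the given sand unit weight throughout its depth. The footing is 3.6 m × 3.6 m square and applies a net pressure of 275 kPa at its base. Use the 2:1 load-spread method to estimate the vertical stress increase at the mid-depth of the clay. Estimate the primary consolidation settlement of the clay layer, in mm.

S_c ≈ 394 mm

Mid-depth of clay below the ground surface: z = 1.7 + 5.3/2 = 4.35 m.
Total vertical stress at mid-clay: σ_v = 20.1×1.7 + 16.9×2.65 = 78.955 kPa.
Pore pressure: u = 9.81×(4.35 − 0) = 42.673 kPa.
Initial effective stress: σ'_0 = σ_v − u = 78.955 − 42.673 = 36.282 kPa.
Stress increase at mid-clay by the 2:1 spreading method:
Δσ = qBL/((B+z)(L+z)) = 275×3.6×3.6/((3.6+4.35)(3.6+4.35)) = 56.39 kPa
Final effective stress: σ'_f = σ'_0 + Δσ = 36.282 + 56.39 = 92.672 kPa.
Normally consolidated clay, so the full stress increment lies on the virgin compression line:
S_c = C_c·H/(1+e₀)·log₁₀(σ'_f/σ'_0) = 0.38×5.3/(1+1.08)×log₁₀(92.672/36.282)
    = 0.96827 × 0.40726 = 0.3943 m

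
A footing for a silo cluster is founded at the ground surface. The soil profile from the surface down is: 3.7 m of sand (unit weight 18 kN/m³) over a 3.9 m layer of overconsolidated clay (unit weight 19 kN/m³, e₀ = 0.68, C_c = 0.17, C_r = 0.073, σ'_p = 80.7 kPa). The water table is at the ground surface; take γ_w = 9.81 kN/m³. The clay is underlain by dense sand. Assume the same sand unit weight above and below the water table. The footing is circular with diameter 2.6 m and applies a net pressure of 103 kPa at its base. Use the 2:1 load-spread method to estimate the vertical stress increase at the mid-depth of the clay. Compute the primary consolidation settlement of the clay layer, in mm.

Mid-depth of clay below the ground surface: z = 3.7 + 3.9/2 = 5.65 m.
Total vertical stress at mid-clay: σ_v = 18×3.7 + 19×1.95 = 103.65 kPa.
Pore pressure: u = 9.81×(5.65 − 0) = 55.427 kPa.
Initial effective stress: σ'_0 = σ_v − u = 103.65 − 55.427 = 48.223 kPa.
Stress increase at mid-clay by the 2:1 spreading method:
Δσ ≈ qD²/(D+z)² = 103×2.6²/(2.6+5.65)² = 10.23 kPa
Final effective stress: σ'_f = 48.223 + 10.23 = 58.453 kPa.
σ'_f = 58.453 ≤ σ'_p = 80.7 kPa, so the clay remains overconsolidated and only the recompression index applies:
S_c = C_r·H/(1+e₀)·log₁₀(σ'_f/σ'_0) = 0.073×3.9/1.68×log₁₀(58.453/48.223)
    = 0.16946 × 0.083553 = 0.01416 m

S_c ≈ 14.2 mm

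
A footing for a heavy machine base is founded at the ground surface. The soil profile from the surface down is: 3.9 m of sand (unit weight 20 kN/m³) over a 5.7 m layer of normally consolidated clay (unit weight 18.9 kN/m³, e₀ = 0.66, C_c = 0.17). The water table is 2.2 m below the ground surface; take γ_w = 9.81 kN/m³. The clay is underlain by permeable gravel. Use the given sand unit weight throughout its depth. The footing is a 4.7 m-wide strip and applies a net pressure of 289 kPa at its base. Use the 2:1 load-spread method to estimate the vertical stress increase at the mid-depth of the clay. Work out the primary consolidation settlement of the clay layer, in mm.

Mid-depth of clay below the ground surface: z = 3.9 + 5.7/2 = 6.75 m.
Total vertical stress at mid-clay: σ_v = 20×3.9 + 18.9×2.85 = 131.87 kPa.
Pore pressure: u = 9.81×(6.75 − 2.2) = 44.636 kPa.
Initial effective stress: σ'_0 = σ_v − u = 131.87 − 44.636 = 87.234 kPa.
Stress increase at mid-clay by the 2:1 spreading method:
Δσ = qB/(B+z) = 289×4.7/(4.7+6.75) = 118.63 kPa
Final effective stress: σ'_f = σ'_0 + Δσ = 87.234 + 118.63 = 205.86 kPa.
Normally consolidated clay, so the full stress increment lies on the virgin compression line:
S_c = C_c·H/(1+e₀)·log₁₀(σ'_f/σ'_0) = 0.17×5.7/(1+0.66)×log₁₀(205.86/87.234)
    = 0.58373 × 0.37289 = 0.2177 m

S_c ≈ 218 mm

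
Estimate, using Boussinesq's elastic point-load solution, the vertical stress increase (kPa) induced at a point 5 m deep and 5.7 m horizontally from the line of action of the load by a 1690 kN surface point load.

Δσ_z ≈ 4.02 kPa

Boussinesq vertical stress below a point load on an elastic half-space:
Δσ_z = 3P/(2πz²) · [1 + (r/z)²]^(−5/2)
r/z = 5.7/5 = 1.14; [1+(r/z)²]^(−5/2) = 0.1247.
Δσ_z = 3×1690/(2π×5²) × 0.1247 = 32.277 × 0.1247 = 4.025 kPa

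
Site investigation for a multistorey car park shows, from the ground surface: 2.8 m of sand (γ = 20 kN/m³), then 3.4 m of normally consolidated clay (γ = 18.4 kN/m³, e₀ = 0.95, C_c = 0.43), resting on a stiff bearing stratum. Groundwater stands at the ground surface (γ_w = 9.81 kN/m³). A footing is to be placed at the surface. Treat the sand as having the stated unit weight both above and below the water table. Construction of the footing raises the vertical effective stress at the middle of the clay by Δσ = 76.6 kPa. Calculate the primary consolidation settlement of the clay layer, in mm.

S_c ≈ 332 mm

Mid-depth of clay below the ground surface: z = 2.8 + 3.4/2 = 4.5 m.
Total vertical stress at mid-clay: σ_v = 20×2.8 + 18.4×1.7 = 87.28 kPa.
Pore pressure: u = 9.81×(4.5 − 0) = 44.145 kPa.
Initial effective stress: σ'_0 = σ_v − u = 87.28 − 44.145 = 43.135 kPa.
Final effective stress: σ'_f = σ'_0 + Δσ = 43.135 + 76.6 = 119.73 kPa.
Normally consolidated clay, so the full stress increment lies on the virgin compression line:
S_c = C_c·H/(1+e₀)·log₁₀(σ'_f/σ'_0) = 0.43×3.4/(1+0.95)×log₁₀(119.73/43.135)
    = 0.74974 × 0.44337 = 0.3324 m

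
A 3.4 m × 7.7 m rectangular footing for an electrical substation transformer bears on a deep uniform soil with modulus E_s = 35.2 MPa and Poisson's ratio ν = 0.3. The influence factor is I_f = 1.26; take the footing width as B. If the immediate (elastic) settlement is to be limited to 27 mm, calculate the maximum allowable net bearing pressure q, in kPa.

q ≈ 244 kPa

E_s = 35.2 MPa = 35200 kPa.
S_e = q·B·(1−ν²)/E_s · I_f  ⇒  q = S_e·E_s / (B·(1−ν²)·I_f).
q = 0.027 × 35200 / (3.4 × 0.91 × 1.26) = 243.8 kPa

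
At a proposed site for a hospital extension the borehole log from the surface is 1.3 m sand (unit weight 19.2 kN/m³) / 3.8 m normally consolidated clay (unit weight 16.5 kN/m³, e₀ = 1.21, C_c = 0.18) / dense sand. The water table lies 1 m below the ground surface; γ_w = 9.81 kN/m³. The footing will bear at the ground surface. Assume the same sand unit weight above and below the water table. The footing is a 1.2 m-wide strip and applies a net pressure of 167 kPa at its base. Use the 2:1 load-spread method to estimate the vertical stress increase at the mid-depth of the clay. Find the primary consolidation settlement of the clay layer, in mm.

S_c ≈ 113 mm

Mid-depth of clay below the ground surface: z = 1.3 + 3.8/2 = 3.2 m.
Total vertical stress at mid-clay: σ_v = 19.2×1.3 + 16.5×1.9 = 56.31 kPa.
Pore pressure: u = 9.81×(3.2 − 1) = 21.582 kPa.
Initial effective stress: σ'_0 = σ_v − u = 56.31 − 21.582 = 34.728 kPa.
Stress increase at mid-clay by the 2:1 spreading method:
Δσ = qB/(B+z) = 167×1.2/(1.2+3.2) = 45.545 kPa
Final effective stress: σ'_f = σ'_0 + Δσ = 34.728 + 45.545 = 80.273 kPa.
Normally consolidated clay, so the full stress increment lies on the virgin compression line:
S_c = C_c·H/(1+e₀)·log₁₀(σ'_f/σ'_0) = 0.18×3.8/(1+1.21)×log₁₀(80.273/34.728)
    = 0.3095 × 0.36389 = 0.1126 m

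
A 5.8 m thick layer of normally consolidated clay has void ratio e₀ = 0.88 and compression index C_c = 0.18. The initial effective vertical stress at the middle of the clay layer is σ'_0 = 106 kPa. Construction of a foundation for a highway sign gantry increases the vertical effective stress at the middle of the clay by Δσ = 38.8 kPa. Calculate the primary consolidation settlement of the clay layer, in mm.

Final effective stress: σ'_f = σ'_0 + Δσ = 106 + 38.8 = 144.8 kPa.
Normally consolidated clay, so the full stress increment lies on the virgin compression line:
S_c = C_c·H/(1+e₀)·log₁₀(σ'_f/σ'_0) = 0.18×5.8/(1+0.88)×log₁₀(144.8/106)
    = 0.55532 × 0.13546 = 0.07522 m

S_c ≈ 75.2 mm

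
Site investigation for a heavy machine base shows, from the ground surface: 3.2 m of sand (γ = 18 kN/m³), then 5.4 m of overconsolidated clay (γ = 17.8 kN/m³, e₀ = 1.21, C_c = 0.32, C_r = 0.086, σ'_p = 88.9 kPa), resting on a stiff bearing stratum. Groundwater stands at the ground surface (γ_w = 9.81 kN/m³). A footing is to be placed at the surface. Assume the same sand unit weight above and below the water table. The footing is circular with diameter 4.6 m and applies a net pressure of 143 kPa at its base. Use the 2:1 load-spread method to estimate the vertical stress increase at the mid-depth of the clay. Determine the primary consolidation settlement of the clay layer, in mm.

S_c ≈ 41.4 mm

Mid-depth of clay below the ground surface: z = 3.2 + 5.4/2 = 5.9 m.
Total vertical stress at mid-clay: σ_v = 18×3.2 + 17.8×2.7 = 105.66 kPa.
Pore pressure: u = 9.81×(5.9 − 0) = 57.879 kPa.
Initial effective stress: σ'_0 = σ_v − u = 105.66 − 57.879 = 47.781 kPa.
Stress increase at mid-clay by the 2:1 spreading method:
Δσ ≈ qD²/(D+z)² = 143×4.6²/(4.6+5.9)² = 27.446 kPa
Final effective stress: σ'_f = 47.781 + 27.446 = 75.227 kPa.
σ'_f = 75.227 ≤ σ'_p = 88.9 kPa, so the clay remains overconsolidated and only the recompression index applies:
S_c = C_r·H/(1+e₀)·log₁₀(σ'_f/σ'_0) = 0.086×5.4/2.21×log₁₀(75.227/47.781)
    = 0.21013 × 0.19712 = 0.04142 m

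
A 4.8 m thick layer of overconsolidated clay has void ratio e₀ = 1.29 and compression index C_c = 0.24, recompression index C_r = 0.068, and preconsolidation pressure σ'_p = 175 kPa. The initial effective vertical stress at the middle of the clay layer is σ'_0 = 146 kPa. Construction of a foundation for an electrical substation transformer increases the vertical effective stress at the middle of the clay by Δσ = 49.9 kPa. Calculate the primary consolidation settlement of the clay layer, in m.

Final effective stress: σ'_f = 146 + 49.9 = 195.9 kPa.
σ'_f = 195.9 > σ'_p = 175 kPa, so the stress path crosses the preconsolidation pressure — recompression up to σ'_p, then virgin compression beyond:
S_c = H/(1+e₀)·[C_r·log₁₀(σ'_p/σ'_0) + C_c·log₁₀(σ'_f/σ'_p)]
    = 4.8/2.29 × [0.068×log₁₀(175/146) + 0.24×log₁₀(195.9/175)]
    = 2.0961 × [0.0053506 + 0.011759] = 0.03586 m

S_c ≈ 0.0359 m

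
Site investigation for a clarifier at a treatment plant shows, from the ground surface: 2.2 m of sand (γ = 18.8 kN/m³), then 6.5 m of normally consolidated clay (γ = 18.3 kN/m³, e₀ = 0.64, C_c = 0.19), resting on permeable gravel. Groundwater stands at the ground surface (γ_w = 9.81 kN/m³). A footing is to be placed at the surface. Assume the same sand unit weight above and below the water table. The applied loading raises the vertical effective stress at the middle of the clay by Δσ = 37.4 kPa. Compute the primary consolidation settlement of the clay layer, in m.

Mid-depth of clay below the ground surface: z = 2.2 + 6.5/2 = 5.45 m.
Total vertical stress at mid-clay: σ_v = 18.8×2.2 + 18.3×3.25 = 100.84 kPa.
Pore pressure: u = 9.81×(5.45 − 0) = 53.465 kPa.
Initial effective stress: σ'_0 = σ_v − u = 100.84 − 53.465 = 47.375 kPa.
Final effective stress: σ'_f = σ'_0 + Δσ = 47.375 + 37.4 = 84.775 kPa.
Normally consolidated clay, so the full stress increment lies on the virgin compression line:
S_c = C_c·H/(1+e₀)·log₁₀(σ'_f/σ'_0) = 0.19×6.5/(1+0.64)×log₁₀(84.775/47.375)
    = 0.75305 × 0.25272 = 0.1903 m

S_c ≈ 0.19 m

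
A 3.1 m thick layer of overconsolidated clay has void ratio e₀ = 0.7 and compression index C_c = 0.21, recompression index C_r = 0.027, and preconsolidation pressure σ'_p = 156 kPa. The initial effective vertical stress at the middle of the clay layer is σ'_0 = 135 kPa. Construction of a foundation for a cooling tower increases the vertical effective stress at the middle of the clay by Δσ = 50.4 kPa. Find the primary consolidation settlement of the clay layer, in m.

S_c ≈ 0.0318 m

Final effective stress: σ'_f = 135 + 50.4 = 185.4 kPa.
σ'_f = 185.4 > σ'_p = 156 kPa, so the stress path crosses the preconsolidation pressure — recompression up to σ'_p, then virgin compression beyond:
S_c = H/(1+e₀)·[C_r·log₁₀(σ'_p/σ'_0) + C_c·log₁₀(σ'_f/σ'_p)]
    = 3.1/1.7 × [0.027×log₁₀(156/135) + 0.21×log₁₀(185.4/156)]
    = 1.8235 × [0.0016954 + 0.015747] = 0.03181 m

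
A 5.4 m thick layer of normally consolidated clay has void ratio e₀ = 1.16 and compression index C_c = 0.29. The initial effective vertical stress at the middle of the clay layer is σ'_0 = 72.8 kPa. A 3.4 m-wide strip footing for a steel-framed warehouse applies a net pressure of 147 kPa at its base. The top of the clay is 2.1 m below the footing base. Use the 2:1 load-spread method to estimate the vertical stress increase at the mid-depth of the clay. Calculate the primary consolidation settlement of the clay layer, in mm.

Mid-depth of clay below the footing base: z = 2.1 + 5.4/2 = 4.8 m.
Stress increase at mid-clay by the 2:1 spreading method:
Δσ = qB/(B+z) = 147×3.4/(3.4+4.8) = 60.951 kPa
Final effective stress: σ'_f = σ'_0 + Δσ = 72.8 + 60.951 = 133.75 kPa.
Normally consolidated clay, so the full stress increment lies on the virgin compression line:
S_c = C_c·H/(1+e₀)·log₁₀(σ'_f/σ'_0) = 0.29×5.4/(1+1.16)×log₁₀(133.75/72.8)
    = 0.725 × 0.26416 = 0.1915 m

S_c ≈ 192 mm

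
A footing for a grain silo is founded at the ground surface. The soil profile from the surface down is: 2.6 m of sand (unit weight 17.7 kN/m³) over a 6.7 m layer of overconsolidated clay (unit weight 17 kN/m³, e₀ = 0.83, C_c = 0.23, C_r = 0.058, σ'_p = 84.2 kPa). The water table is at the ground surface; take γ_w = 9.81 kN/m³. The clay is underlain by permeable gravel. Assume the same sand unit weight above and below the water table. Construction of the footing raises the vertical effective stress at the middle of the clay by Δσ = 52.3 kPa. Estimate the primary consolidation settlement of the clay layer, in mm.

S_c ≈ 110 mm

Mid-depth of clay below the ground surface: z = 2.6 + 6.7/2 = 5.95 m.
Total vertical stress at mid-clay: σ_v = 17.7×2.6 + 17×3.35 = 102.97 kPa.
Pore pressure: u = 9.81×(5.95 − 0) = 58.37 kPa.
Initial effective stress: σ'_0 = σ_v − u = 102.97 − 58.37 = 44.6 kPa.
Final effective stress: σ'_f = 44.6 + 52.3 = 96.9 kPa.
σ'_f = 96.9 > σ'_p = 84.2 kPa, so the stress path crosses the preconsolidation pressure — recompression up to σ'_p, then virgin compression beyond:
S_c = H/(1+e₀)·[C_r·log₁₀(σ'_p/σ'_0) + C_c·log₁₀(σ'_f/σ'_p)]
    = 6.7/1.83 × [0.058×log₁₀(84.2/44.6) + 0.23×log₁₀(96.9/84.2)]
    = 3.6612 × [0.016007 + 0.014033] = 0.11 m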